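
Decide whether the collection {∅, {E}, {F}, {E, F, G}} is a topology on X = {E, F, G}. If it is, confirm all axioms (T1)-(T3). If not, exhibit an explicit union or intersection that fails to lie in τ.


τ is NOT a topology on X.

Axiom (T1): ∅ ∈ τ? Yes; X ∈ τ? Yes.
Axiom (T2/T3): check pairwise unions and intersections of members of τ.
Counterexample for (T2): {E} ∪ {F} = {E, F} ∉ τ. Therefore τ is NOT a topology.


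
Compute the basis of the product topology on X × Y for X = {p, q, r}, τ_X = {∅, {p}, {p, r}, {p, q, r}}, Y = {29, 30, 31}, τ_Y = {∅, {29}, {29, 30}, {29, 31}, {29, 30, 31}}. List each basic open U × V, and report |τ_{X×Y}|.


Basis B = {∅ × ∅, {p} × {29}, {p} × {29, 30}, {p} × {29, 31}, {p, r} × {29}, {p} × {29, 30, 31}, {p, q, r} × {29}, {p, r} × {29, 30}, {p, r} × {29, 31}, {p, r} × {29, 30, 31}, {p, q, r} × {29, 30}, {p, q, r} × {29, 31}, {p, q, r} × {29, 30, 31}}; |τ_{X×Y}| = 30.

Enumerate products U × V with U ∈ τ_X, V ∈ τ_Y (deduplicated):
  ∅ × ∅ = {} (∅)
  {p} × {29} = {(p,29)}
  {p} × {29, 30} = {(p,29), (p,30)}
  {p} × {29, 31} = {(p,29), (p,31)}
  {p, r} × {29} = {(p,29), (r,29)}
  {p} × {29, 30, 31} = {(p,29), (p,30), (p,31)}
  {p, q, r} × {29} = {(p,29), (q,29), (r,29)}
  {p, r} × {29, 30} = {(p,29), (p,30), (r,29), (r,30)}
  {p, r} × {29, 31} = {(p,29), (p,31), (r,29), (r,31)}
  {p, r} × {29, 30, 31} = {(p,29), (p,30), (p,31), (r,29), (r,30), (r,31)}
  {p, q, r} × {29, 30} = {(p,29), (p,30), (q,29), (q,30), (r,29), (r,30)}
  {p, q, r} × {29, 31} = {(p,29), (p,31), (q,29), (q,31), (r,29), (r,31)}
  {p, q, r} × {29, 30, 31} = {(p,29), (p,30), (p,31), (q,29), (q,30), (q,31), (r,29), (r,30), (r,31)}
These 13 distinct sets form the basis B.
Close under arbitrary unions to get τ_{X×Y}; counting gives |τ_{X×Y}| = 30.


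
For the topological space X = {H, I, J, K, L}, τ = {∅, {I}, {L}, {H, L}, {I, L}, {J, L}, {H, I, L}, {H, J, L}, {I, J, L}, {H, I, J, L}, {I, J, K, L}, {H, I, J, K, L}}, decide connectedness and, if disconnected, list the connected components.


(X, τ) is connected.

Find clopen sets (U ∈ τ with X ∖ U ∈ τ):
  U = ∅, X ∖ U = {H, I, J, K, L} — both open, so U is clopen.
  U = {H, I, J, K, L}, X ∖ U = ∅ — both open, so U is clopen.
Only trivial clopens (∅ and X) exist, so (X, τ) is connected.
Compute connected components by grouping points that agree on all clopens:
  component: {H, I, J, K, L}


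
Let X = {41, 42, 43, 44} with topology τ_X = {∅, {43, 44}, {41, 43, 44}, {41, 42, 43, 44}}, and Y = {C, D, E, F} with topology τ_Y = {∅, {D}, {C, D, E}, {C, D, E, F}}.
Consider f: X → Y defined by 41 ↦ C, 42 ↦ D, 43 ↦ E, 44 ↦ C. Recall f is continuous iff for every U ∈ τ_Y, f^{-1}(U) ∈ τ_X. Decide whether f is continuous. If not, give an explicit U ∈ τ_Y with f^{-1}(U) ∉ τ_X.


f is NOT continuous.

Compute f^{-1}(U) for each U ∈ τ_Y:
  U = ∅: f^{-1}(U) = ∅ ∈ τ_X ✓.
  U = {D}: f^{-1}(U) = {42} ∉ τ_X ✗.
  U = {C, D, E}: f^{-1}(U) = {41, 42, 43, 44} ∈ τ_X ✓.
  U = {C, D, E, F}: f^{-1}(U) = {41, 42, 43, 44} ∈ τ_X ✓.
Found U = {D} with f^{-1}(U) = {42} not in τ_X. Therefore f is NOT continuous.


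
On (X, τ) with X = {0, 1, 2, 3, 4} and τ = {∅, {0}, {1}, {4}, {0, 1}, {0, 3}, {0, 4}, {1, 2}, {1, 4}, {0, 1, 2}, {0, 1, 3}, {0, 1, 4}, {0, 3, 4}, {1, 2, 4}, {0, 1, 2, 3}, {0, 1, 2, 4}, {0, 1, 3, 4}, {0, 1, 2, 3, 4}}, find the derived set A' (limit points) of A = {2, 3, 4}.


A' = ∅

For each x ∈ X, list the open sets U ∈ τ with x ∈ U, then check whether U ∩ (A ∖ {x}) ≠ ∅ for every such U.
  x = 0: open {0} ∋ x has {0} ∩ (A ∖ {0}) = ∅, so x is NOT a limit point.
  x = 1: open {1} ∋ x has {1} ∩ (A ∖ {1}) = ∅, so x is NOT a limit point.
  x = 2: open {1, 2} ∋ x has {1, 2} ∩ (A ∖ {2}) = ∅, so x is NOT a limit point.
  x = 3: open {0, 3} ∋ x has {0, 3} ∩ (A ∖ {3}) = ∅, so x is NOT a limit point.
  x = 4: open {4} ∋ x has {4} ∩ (A ∖ {4}) = ∅, so x is NOT a limit point.
Collecting: A' = ∅.


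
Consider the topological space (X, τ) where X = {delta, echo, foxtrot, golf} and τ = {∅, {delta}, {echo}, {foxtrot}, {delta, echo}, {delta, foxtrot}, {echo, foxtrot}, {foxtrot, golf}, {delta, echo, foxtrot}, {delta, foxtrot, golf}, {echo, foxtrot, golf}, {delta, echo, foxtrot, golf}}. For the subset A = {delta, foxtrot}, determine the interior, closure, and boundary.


int(A) = {delta, foxtrot}, cl(A) = {delta, foxtrot, golf}, ∂A = {golf}.

Closed sets in (X, τ) are complements of opens:
  closed(X, τ) = {∅, {delta}, {echo}, {golf}, {delta, echo}, {delta, golf}, {echo, golf}, {foxtrot, golf}, {delta, echo, golf}, {delta, foxtrot, golf}, {echo, foxtrot, golf}, {delta, echo, foxtrot, golf}}.
int(A) = ⋃ {U ∈ τ : U ⊆ A}. Opens contained in A: ∅, {delta}, {foxtrot}, {delta, foxtrot}.
Taking the union of these: int(A) = {delta, foxtrot}.
cl(A) = ⋂ {C closed : A ⊆ C}. Closed sets containing A: {delta, foxtrot, golf}, {delta, echo, foxtrot, golf}.
Intersecting these: cl(A) = {delta, foxtrot, golf}.
∂A = cl(A) ∖ int(A) = {delta, foxtrot, golf} ∖ {delta, foxtrot} = {golf}.


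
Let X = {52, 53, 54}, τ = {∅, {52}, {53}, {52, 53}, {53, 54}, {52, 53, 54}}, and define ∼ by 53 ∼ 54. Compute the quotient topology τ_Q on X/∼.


X/∼ = {[52], [53=54]}; |τ_Q| = 4.

Equivalence classes: [52], [53=54].
Quotient map π: X → X/∼ sends 52 ↦ [52], 53 ↦ [53=54], 54 ↦ [53=54].
For each subset V ⊆ X/∼, compute π^{-1}(V) ⊆ X and check whether π^{-1}(V) ∈ τ. V is open in τ_Q iff π^{-1}(V) ∈ τ.
  V = {}: π^{-1}(V) = ∅ ∈ τ ✓.
  V = {[52]}: π^{-1}(V) = {52} ∈ τ ✓.
  V = {[53=54]}: π^{-1}(V) = {53, 54} ∈ τ ✓.
  V = {[52], [53=54]}: π^{-1}(V) = {52, 53, 54} ∈ τ ✓.
Open sets in the quotient: τ_Q = {{}, {[52]}, {[53=54]}, {[52], [53=54]}} (4 elements).


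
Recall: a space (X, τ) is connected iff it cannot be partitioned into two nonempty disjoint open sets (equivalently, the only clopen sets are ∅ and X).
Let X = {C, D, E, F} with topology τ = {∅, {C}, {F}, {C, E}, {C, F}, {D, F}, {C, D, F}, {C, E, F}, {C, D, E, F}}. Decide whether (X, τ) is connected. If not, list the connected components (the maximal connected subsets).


(X, τ) is disconnected; components = [{C, E}, {D, F}].

Find clopen sets (U ∈ τ with X ∖ U ∈ τ):
  U = ∅, X ∖ U = {C, D, E, F} — both open, so U is clopen.
  U = {C, E}, X ∖ U = {D, F} — both open, so U is clopen.
  U = {D, F}, X ∖ U = {C, E} — both open, so U is clopen.
  U = {C, D, E, F}, X ∖ U = ∅ — both open, so U is clopen.
Nontrivial clopen(s) exist: e.g. {C, E}. So (X, τ) is disconnected.
Compute connected components by grouping points that agree on all clopens:
  component: {C, E}
  component: {D, F}


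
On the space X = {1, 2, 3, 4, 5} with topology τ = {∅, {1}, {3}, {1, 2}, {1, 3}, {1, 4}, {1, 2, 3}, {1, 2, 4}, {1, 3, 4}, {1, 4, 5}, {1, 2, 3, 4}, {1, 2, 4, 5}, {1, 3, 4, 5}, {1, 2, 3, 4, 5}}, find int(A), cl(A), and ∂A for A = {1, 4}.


int(A) = {1, 4}, cl(A) = {1, 2, 4, 5}, ∂A = {2, 5}.

Closed sets in (X, τ) are complements of opens:
  closed(X, τ) = {∅, {2}, {3}, {5}, {2, 3}, {2, 5}, {3, 5}, {4, 5}, {2, 3, 5}, {2, 4, 5}, {3, 4, 5}, {1, 2, 4, 5}, {2, 3, 4, 5}, {1, 2, 3, 4, 5}}.
int(A) = ⋃ {U ∈ τ : U ⊆ A}. Opens contained in A: ∅, {1}, {1, 4}.
Taking the union of these: int(A) = {1, 4}.
cl(A) = ⋂ {C closed : A ⊆ C}. Closed sets containing A: {1, 2, 4, 5}, {1, 2, 3, 4, 5}.
Intersecting these: cl(A) = {1, 2, 4, 5}.
∂A = cl(A) ∖ int(A) = {1, 2, 4, 5} ∖ {1, 4} = {2, 5}.


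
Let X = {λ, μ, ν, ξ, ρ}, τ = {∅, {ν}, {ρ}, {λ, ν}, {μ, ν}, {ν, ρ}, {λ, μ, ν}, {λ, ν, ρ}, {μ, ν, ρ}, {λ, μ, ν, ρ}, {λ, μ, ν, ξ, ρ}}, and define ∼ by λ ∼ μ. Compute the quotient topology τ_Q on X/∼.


X/∼ = {[λ=μ], [ν], [ξ], [ρ]}; |τ_Q| = 7.

Equivalence classes: [λ=μ], [ν], [ξ], [ρ].
Quotient map π: X → X/∼ sends λ ↦ [λ=μ], μ ↦ [λ=μ], ν ↦ [ν], ξ ↦ [ξ], ρ ↦ [ρ].
For each subset V ⊆ X/∼, compute π^{-1}(V) ⊆ X and check whether π^{-1}(V) ∈ τ. V is open in τ_Q iff π^{-1}(V) ∈ τ.
  V = {}: π^{-1}(V) = ∅ ∈ τ ✓.
  V = {[λ=μ]}: π^{-1}(V) = {λ, μ} ∉ τ ✗.
  V = {[ν]}: π^{-1}(V) = {ν} ∈ τ ✓.
  V = {[λ=μ], [ν]}: π^{-1}(V) = {λ, μ, ν} ∈ τ ✓.
  V = {[ξ]}: π^{-1}(V) = {ξ} ∉ τ ✗.
  V = {[λ=μ], [ξ]}: π^{-1}(V) = {λ, μ, ξ} ∉ τ ✗.
  V = {[ν], [ξ]}: π^{-1}(V) = {ν, ξ} ∉ τ ✗.
  V = {[λ=μ], [ν], [ξ]}: π^{-1}(V) = {λ, μ, ν, ξ} ∉ τ ✗.
  V = {[ρ]}: π^{-1}(V) = {ρ} ∈ τ ✓.
  V = {[λ=μ], [ρ]}: π^{-1}(V) = {λ, μ, ρ} ∉ τ ✗.
  V = {[ν], [ρ]}: π^{-1}(V) = {ν, ρ} ∈ τ ✓.
  V = {[λ=μ], [ν], [ρ]}: π^{-1}(V) = {λ, μ, ν, ρ} ∈ τ ✓.
  V = {[ξ], [ρ]}: π^{-1}(V) = {ξ, ρ} ∉ τ ✗.
  V = {[λ=μ], [ξ], [ρ]}: π^{-1}(V) = {λ, μ, ξ, ρ} ∉ τ ✗.
  V = {[ν], [ξ], [ρ]}: π^{-1}(V) = {ν, ξ, ρ} ∉ τ ✗.
  V = {[λ=μ], [ν], [ξ], [ρ]}: π^{-1}(V) = {λ, μ, ν, ξ, ρ} ∈ τ ✓.
Open sets in the quotient: τ_Q = {{}, {[ν]}, {[λ=μ], [ν]}, {[ρ]}, {[ν], [ρ]}, {[λ=μ], [ν], [ρ]}, {[λ=μ], [ν], [ξ], [ρ]}} (7 elements).


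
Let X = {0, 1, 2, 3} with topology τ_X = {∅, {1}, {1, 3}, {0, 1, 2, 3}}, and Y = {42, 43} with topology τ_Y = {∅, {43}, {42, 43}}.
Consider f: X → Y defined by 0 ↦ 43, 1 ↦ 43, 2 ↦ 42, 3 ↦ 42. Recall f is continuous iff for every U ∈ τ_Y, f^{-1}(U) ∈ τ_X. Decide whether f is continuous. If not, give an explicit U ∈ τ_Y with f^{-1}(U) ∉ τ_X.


f is NOT continuous.

Compute f^{-1}(U) for each U ∈ τ_Y:
  U = ∅: f^{-1}(U) = ∅ ∈ τ_X ✓.
  U = {43}: f^{-1}(U) = {0, 1} ∉ τ_X ✗.
  U = {42, 43}: f^{-1}(U) = {0, 1, 2, 3} ∈ τ_X ✓.
Found U = {43} with f^{-1}(U) = {0, 1} not in τ_X. Therefore f is NOT continuous.


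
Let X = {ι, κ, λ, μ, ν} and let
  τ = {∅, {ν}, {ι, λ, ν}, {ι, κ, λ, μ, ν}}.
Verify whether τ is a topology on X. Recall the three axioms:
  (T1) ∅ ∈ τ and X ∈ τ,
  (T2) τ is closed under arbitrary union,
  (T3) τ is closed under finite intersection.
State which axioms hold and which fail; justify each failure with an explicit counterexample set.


τ IS a topology on X.

Axiom (T1): ∅ ∈ τ? Yes; X ∈ τ? Yes.
Axiom (T2/T3): check pairwise unions and intersections of members of τ.
All pairwise intersections and unions checked — each lies in τ. Therefore τ satisfies (T1), (T2), (T3): it IS a topology on X.


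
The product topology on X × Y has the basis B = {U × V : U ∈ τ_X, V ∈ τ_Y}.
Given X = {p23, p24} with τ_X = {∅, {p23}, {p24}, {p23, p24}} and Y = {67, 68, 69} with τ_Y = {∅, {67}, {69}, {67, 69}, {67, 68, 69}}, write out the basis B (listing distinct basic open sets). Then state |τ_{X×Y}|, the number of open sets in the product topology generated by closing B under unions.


Basis B = {∅ × ∅, {p23} × {67}, {p23} × {69}, {p24} × {67}, {p24} × {69}, {p23} × {67, 69}, {p23, p24} × {67}, {p23, p24} × {69}, {p24} × {67, 69}, {p23} × {67, 68, 69}, {p24} × {67, 68, 69}, {p23, p24} × {67, 69}, {p23, p24} × {67, 68, 69}}; |τ_{X×Y}| = 25.

Enumerate products U × V with U ∈ τ_X, V ∈ τ_Y (deduplicated):
  ∅ × ∅ = {} (∅)
  {p23} × {67} = {(p23,67)}
  {p23} × {69} = {(p23,69)}
  {p24} × {67} = {(p24,67)}
  {p24} × {69} = {(p24,69)}
  {p23} × {67, 69} = {(p23,67), (p23,69)}
  {p23, p24} × {67} = {(p23,67), (p24,67)}
  {p23, p24} × {69} = {(p23,69), (p24,69)}
  {p24} × {67, 69} = {(p24,67), (p24,69)}
  {p23} × {67, 68, 69} = {(p23,67), (p23,68), (p23,69)}
  {p24} × {67, 68, 69} = {(p24,67), (p24,68), (p24,69)}
  {p23, p24} × {67, 69} = {(p23,67), (p23,69), (p24,67), (p24,69)}
  {p23, p24} × {67, 68, 69} = {(p23,67), (p23,68), (p23,69), (p24,67), (p24,68), (p24,69)}
These 13 distinct sets form the basis B.
Close under arbitrary unions to get τ_{X×Y}; counting gives |τ_{X×Y}| = 25.


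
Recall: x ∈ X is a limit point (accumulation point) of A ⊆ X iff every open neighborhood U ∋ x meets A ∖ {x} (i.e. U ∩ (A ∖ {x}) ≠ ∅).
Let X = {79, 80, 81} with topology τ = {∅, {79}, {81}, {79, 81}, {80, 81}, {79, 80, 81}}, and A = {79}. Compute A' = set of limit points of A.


A' = ∅

For each x ∈ X, list the open sets U ∈ τ with x ∈ U, then check whether U ∩ (A ∖ {x}) ≠ ∅ for every such U.
  x = 79: open {79} ∋ x has {79} ∩ (A ∖ {79}) = ∅, so x is NOT a limit point.
  x = 80: open {80, 81} ∋ x has {80, 81} ∩ (A ∖ {80}) = ∅, so x is NOT a limit point.
  x = 81: open {81} ∋ x has {81} ∩ (A ∖ {81}) = ∅, so x is NOT a limit point.
Collecting: A' = ∅.


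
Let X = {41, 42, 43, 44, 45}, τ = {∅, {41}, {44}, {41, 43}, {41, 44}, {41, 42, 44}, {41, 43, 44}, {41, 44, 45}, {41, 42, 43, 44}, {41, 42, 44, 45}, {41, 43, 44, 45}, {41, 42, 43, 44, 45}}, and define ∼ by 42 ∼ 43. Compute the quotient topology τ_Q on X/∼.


X/∼ = {[41], [42=43], [44], [45]}; |τ_Q| = 7.

Equivalence classes: [41], [42=43], [44], [45].
Quotient map π: X → X/∼ sends 41 ↦ [41], 42 ↦ [42=43], 43 ↦ [42=43], 44 ↦ [44], 45 ↦ [45].
For each subset V ⊆ X/∼, compute π^{-1}(V) ⊆ X and check whether π^{-1}(V) ∈ τ. V is open in τ_Q iff π^{-1}(V) ∈ τ.
  V = {}: π^{-1}(V) = ∅ ∈ τ ✓.
  V = {[41]}: π^{-1}(V) = {41} ∈ τ ✓.
  V = {[42=43]}: π^{-1}(V) = {42, 43} ∉ τ ✗.
  V = {[41], [42=43]}: π^{-1}(V) = {41, 42, 43} ∉ τ ✗.
  V = {[44]}: π^{-1}(V) = {44} ∈ τ ✓.
  V = {[41], [44]}: π^{-1}(V) = {41, 44} ∈ τ ✓.
  V = {[42=43], [44]}: π^{-1}(V) = {42, 43, 44} ∉ τ ✗.
  V = {[41], [42=43], [44]}: π^{-1}(V) = {41, 42, 43, 44} ∈ τ ✓.
  V = {[45]}: π^{-1}(V) = {45} ∉ τ ✗.
  V = {[41], [45]}: π^{-1}(V) = {41, 45} ∉ τ ✗.
  V = {[42=43], [45]}: π^{-1}(V) = {42, 43, 45} ∉ τ ✗.
  V = {[41], [42=43], [45]}: π^{-1}(V) = {41, 42, 43, 45} ∉ τ ✗.
  V = {[44], [45]}: π^{-1}(V) = {44, 45} ∉ τ ✗.
  V = {[41], [44], [45]}: π^{-1}(V) = {41, 44, 45} ∈ τ ✓.
  V = {[42=43], [44], [45]}: π^{-1}(V) = {42, 43, 44, 45} ∉ τ ✗.
  V = {[41], [42=43], [44], [45]}: π^{-1}(V) = {41, 42, 43, 44, 45} ∈ τ ✓.
Open sets in the quotient: τ_Q = {{}, {[41]}, {[44]}, {[41], [44]}, {[41], [42=43], [44]}, {[41], [44], [45]}, {[41], [42=43], [44], [45]}} (7 elements).


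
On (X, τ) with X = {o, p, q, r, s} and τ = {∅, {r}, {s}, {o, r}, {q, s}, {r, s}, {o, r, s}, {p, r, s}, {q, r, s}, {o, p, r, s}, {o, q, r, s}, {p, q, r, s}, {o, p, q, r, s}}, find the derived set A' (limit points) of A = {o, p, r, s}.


A' = {o, p, q}

For each x ∈ X, list the open sets U ∈ τ with x ∈ U, then check whether U ∩ (A ∖ {x}) ≠ ∅ for every such U.
  x = o: opens ∋ x are {o, r}, {o, r, s}, {o, p, r, s}, {o, q, r, s}, {o, p, q, r, s}; each meets A ∖ {o}, so x IS a limit point.
  x = p: opens ∋ x are {p, r, s}, {o, p, r, s}, {p, q, r, s}, {o, p, q, r, s}; each meets A ∖ {p}, so x IS a limit point.
  x = q: opens ∋ x are {q, s}, {q, r, s}, {o, q, r, s}, {p, q, r, s}, {o, p, q, r, s}; each meets A ∖ {q}, so x IS a limit point.
  x = r: open {r} ∋ x has {r} ∩ (A ∖ {r}) = ∅, so x is NOT a limit point.
  x = s: open {s} ∋ x has {s} ∩ (A ∖ {s}) = ∅, so x is NOT a limit point.
Collecting: A' = {o, p, q}.


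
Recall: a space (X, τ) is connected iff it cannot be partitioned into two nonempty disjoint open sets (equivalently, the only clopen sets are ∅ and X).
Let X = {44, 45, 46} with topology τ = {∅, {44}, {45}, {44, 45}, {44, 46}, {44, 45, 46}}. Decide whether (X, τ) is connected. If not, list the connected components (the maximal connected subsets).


(X, τ) is disconnected; components = [{45}, {44, 46}].

Find clopen sets (U ∈ τ with X ∖ U ∈ τ):
  U = ∅, X ∖ U = {44, 45, 46} — both open, so U is clopen.
  U = {45}, X ∖ U = {44, 46} — both open, so U is clopen.
  U = {44, 46}, X ∖ U = {45} — both open, so U is clopen.
  U = {44, 45, 46}, X ∖ U = ∅ — both open, so U is clopen.
Nontrivial clopen(s) exist: e.g. {44, 46}. So (X, τ) is disconnected.
Compute connected components by grouping points that agree on all clopens:
  component: {45}
  component: {44, 46}


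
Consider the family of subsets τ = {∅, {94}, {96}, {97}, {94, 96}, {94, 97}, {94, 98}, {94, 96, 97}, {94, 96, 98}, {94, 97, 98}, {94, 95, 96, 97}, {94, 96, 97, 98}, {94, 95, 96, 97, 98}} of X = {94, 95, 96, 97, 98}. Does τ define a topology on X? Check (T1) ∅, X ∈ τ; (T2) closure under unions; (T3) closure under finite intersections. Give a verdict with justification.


τ is NOT a topology on X.

Axiom (T1): ∅ ∈ τ? Yes; X ∈ τ? Yes.
Axiom (T2/T3): check pairwise unions and intersections of members of τ.
Counterexample for (T2): {96} ∪ {97} = {96, 97} ∉ τ. Therefore τ is NOT a topology.


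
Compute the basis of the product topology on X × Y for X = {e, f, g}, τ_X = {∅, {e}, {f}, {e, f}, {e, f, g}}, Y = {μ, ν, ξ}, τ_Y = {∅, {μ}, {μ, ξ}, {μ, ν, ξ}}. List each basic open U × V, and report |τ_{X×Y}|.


Basis B = {∅ × ∅, {e} × {μ}, {f} × {μ}, {e} × {μ, ξ}, {e, f} × {μ}, {f} × {μ, ξ}, {e} × {μ, ν, ξ}, {e, f, g} × {μ}, {f} × {μ, ν, ξ}, {e, f} × {μ, ξ}, {e, f} × {μ, ν, ξ}, {e, f, g} × {μ, ξ}, {e, f, g} × {μ, ν, ξ}}; |τ_{X×Y}| = 30.

Enumerate products U × V with U ∈ τ_X, V ∈ τ_Y (deduplicated):
  ∅ × ∅ = {} (∅)
  {e} × {μ} = {(e,μ)}
  {f} × {μ} = {(f,μ)}
  {e} × {μ, ξ} = {(e,μ), (e,ξ)}
  {e, f} × {μ} = {(e,μ), (f,μ)}
  {f} × {μ, ξ} = {(f,μ), (f,ξ)}
  {e} × {μ, ν, ξ} = {(e,μ), (e,ν), (e,ξ)}
  {e, f, g} × {μ} = {(e,μ), (f,μ), (g,μ)}
  {f} × {μ, ν, ξ} = {(f,μ), (f,ν), (f,ξ)}
  {e, f} × {μ, ξ} = {(e,μ), (e,ξ), (f,μ), (f,ξ)}
  {e, f} × {μ, ν, ξ} = {(e,μ), (e,ν), (e,ξ), (f,μ), (f,ν), (f,ξ)}
  {e, f, g} × {μ, ξ} = {(e,μ), (e,ξ), (f,μ), (f,ξ), (g,μ), (g,ξ)}
  {e, f, g} × {μ, ν, ξ} = {(e,μ), (e,ν), (e,ξ), (f,μ), (f,ν), (f,ξ), (g,μ), (g,ν), (g,ξ)}
These 13 distinct sets form the basis B.
Close under arbitrary unions to get τ_{X×Y}; counting gives |τ_{X×Y}| = 30.


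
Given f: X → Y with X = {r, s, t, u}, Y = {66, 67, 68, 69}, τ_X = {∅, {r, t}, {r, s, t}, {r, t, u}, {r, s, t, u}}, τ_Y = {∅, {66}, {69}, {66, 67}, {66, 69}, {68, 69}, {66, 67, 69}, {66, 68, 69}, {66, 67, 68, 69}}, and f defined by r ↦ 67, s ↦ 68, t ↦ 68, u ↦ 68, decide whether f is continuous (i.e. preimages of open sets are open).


f is NOT continuous.

Compute f^{-1}(U) for each U ∈ τ_Y:
  U = ∅: f^{-1}(U) = ∅ ∈ τ_X ✓.
  U = {66}: f^{-1}(U) = ∅ ∈ τ_X ✓.
  U = {69}: f^{-1}(U) = ∅ ∈ τ_X ✓.
  U = {66, 67}: f^{-1}(U) = {r} ∉ τ_X ✗.
  U = {66, 69}: f^{-1}(U) = ∅ ∈ τ_X ✓.
  U = {68, 69}: f^{-1}(U) = {s, t, u} ∉ τ_X ✗.
  U = {66, 67, 69}: f^{-1}(U) = {r} ∉ τ_X ✗.
  U = {66, 68, 69}: f^{-1}(U) = {s, t, u} ∉ τ_X ✗.
  U = {66, 67, 68, 69}: f^{-1}(U) = {r, s, t, u} ∈ τ_X ✓.
Found U = {66, 67} with f^{-1}(U) = {r} not in τ_X. Therefore f is NOT continuous.


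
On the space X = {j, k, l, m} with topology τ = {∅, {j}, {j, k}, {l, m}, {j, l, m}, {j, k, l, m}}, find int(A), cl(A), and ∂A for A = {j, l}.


int(A) = {j}, cl(A) = {j, k, l, m}, ∂A = {k, l, m}.

Closed sets in (X, τ) are complements of opens:
  closed(X, τ) = {∅, {k}, {j, k}, {l, m}, {k, l, m}, {j, k, l, m}}.
int(A) = ⋃ {U ∈ τ : U ⊆ A}. Opens contained in A: ∅, {j}.
Taking the union of these: int(A) = {j}.
cl(A) = ⋂ {C closed : A ⊆ C}. Closed sets containing A: {j, k, l, m}.
Intersecting these: cl(A) = {j, k, l, m}.
∂A = cl(A) ∖ int(A) = {j, k, l, m} ∖ {j} = {k, l, m}.


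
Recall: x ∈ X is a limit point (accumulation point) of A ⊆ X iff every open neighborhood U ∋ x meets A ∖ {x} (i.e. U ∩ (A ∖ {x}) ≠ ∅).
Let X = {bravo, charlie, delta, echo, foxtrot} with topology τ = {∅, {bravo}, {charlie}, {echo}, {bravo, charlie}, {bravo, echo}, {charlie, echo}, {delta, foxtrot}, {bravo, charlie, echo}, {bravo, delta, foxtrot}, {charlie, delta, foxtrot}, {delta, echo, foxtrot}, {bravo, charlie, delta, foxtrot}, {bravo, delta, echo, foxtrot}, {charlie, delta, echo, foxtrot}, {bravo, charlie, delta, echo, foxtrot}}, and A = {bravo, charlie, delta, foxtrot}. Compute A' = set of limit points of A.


A' = {delta, foxtrot}

For each x ∈ X, list the open sets U ∈ τ with x ∈ U, then check whether U ∩ (A ∖ {x}) ≠ ∅ for every such U.
  x = bravo: open {bravo} ∋ x has {bravo} ∩ (A ∖ {bravo}) = ∅, so x is NOT a limit point.
  x = charlie: open {charlie} ∋ x has {charlie} ∩ (A ∖ {charlie}) = ∅, so x is NOT a limit point.
  x = delta: opens ∋ x are {delta, foxtrot}, {bravo, delta, foxtrot}, {charlie, delta, foxtrot}, {delta, echo, foxtrot}, {bravo, charlie, delta, foxtrot}, {bravo, delta, echo, foxtrot}, {charlie, delta, echo, foxtrot}, {bravo, charlie, delta, echo, foxtrot}; each meets A ∖ {delta}, so x IS a limit point.
  x = echo: open {echo} ∋ x has {echo} ∩ (A ∖ {echo}) = ∅, so x is NOT a limit point.
  x = foxtrot: opens ∋ x are {delta, foxtrot}, {bravo, delta, foxtrot}, {charlie, delta, foxtrot}, {delta, echo, foxtrot}, {bravo, charlie, delta, foxtrot}, {bravo, delta, echo, foxtrot}, {charlie, delta, echo, foxtrot}, {bravo, charlie, delta, echo, foxtrot}; each meets A ∖ {foxtrot}, so x IS a limit point.
Collecting: A' = {delta, foxtrot}.


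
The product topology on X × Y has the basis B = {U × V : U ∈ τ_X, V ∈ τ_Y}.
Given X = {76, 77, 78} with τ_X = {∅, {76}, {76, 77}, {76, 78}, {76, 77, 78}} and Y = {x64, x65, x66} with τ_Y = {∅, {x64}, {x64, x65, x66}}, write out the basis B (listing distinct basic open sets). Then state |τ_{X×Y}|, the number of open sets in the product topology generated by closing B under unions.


Basis B = {∅ × ∅, {76} × {x64}, {76, 77} × {x64}, {76, 78} × {x64}, {76} × {x64, x65, x66}, {76, 77, 78} × {x64}, {76, 77} × {x64, x65, x66}, {76, 78} × {x64, x65, x66}, {76, 77, 78} × {x64, x65, x66}}; |τ_{X×Y}| = 14.

Enumerate products U × V with U ∈ τ_X, V ∈ τ_Y (deduplicated):
  ∅ × ∅ = {} (∅)
  {76} × {x64} = {(76,x64)}
  {76, 77} × {x64} = {(76,x64), (77,x64)}
  {76, 78} × {x64} = {(76,x64), (78,x64)}
  {76} × {x64, x65, x66} = {(76,x64), (76,x65), (76,x66)}
  {76, 77, 78} × {x64} = {(76,x64), (77,x64), (78,x64)}
  {76, 77} × {x64, x65, x66} = {(76,x64), (76,x65), (76,x66), (77,x64), (77,x65), (77,x66)}
  {76, 78} × {x64, x65, x66} = {(76,x64), (76,x65), (76,x66), (78,x64), (78,x65), (78,x66)}
  {76, 77, 78} × {x64, x65, x66} = {(76,x64), (76,x65), (76,x66), (77,x64), (77,x65), (77,x66), (78,x64), (78,x65), (78,x66)}
These 9 distinct sets form the basis B.
Close under arbitrary unions to get τ_{X×Y}; counting gives |τ_{X×Y}| = 14.


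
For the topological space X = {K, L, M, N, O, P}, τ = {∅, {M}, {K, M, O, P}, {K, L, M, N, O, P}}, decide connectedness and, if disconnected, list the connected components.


(X, τ) is connected.

Find clopen sets (U ∈ τ with X ∖ U ∈ τ):
  U = ∅, X ∖ U = {K, L, M, N, O, P} — both open, so U is clopen.
  U = {K, L, M, N, O, P}, X ∖ U = ∅ — both open, so U is clopen.
Only trivial clopens (∅ and X) exist, so (X, τ) is connected.
Compute connected components by grouping points that agree on all clopens:
  component: {K, L, M, N, O, P}


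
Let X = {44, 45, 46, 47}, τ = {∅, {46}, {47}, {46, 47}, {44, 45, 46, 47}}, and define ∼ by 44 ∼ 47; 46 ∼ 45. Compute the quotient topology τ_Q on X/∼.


X/∼ = {[44=47], [45=46]}; |τ_Q| = 2.

Equivalence classes: [44=47], [45=46].
Quotient map π: X → X/∼ sends 44 ↦ [44=47], 45 ↦ [45=46], 46 ↦ [45=46], 47 ↦ [44=47].
For each subset V ⊆ X/∼, compute π^{-1}(V) ⊆ X and check whether π^{-1}(V) ∈ τ. V is open in τ_Q iff π^{-1}(V) ∈ τ.
  V = {}: π^{-1}(V) = ∅ ∈ τ ✓.
  V = {[44=47]}: π^{-1}(V) = {44, 47} ∉ τ ✗.
  V = {[45=46]}: π^{-1}(V) = {45, 46} ∉ τ ✗.
  V = {[44=47], [45=46]}: π^{-1}(V) = {44, 45, 46, 47} ∈ τ ✓.
Open sets in the quotient: τ_Q = {{}, {[44=47], [45=46]}} (2 elements).


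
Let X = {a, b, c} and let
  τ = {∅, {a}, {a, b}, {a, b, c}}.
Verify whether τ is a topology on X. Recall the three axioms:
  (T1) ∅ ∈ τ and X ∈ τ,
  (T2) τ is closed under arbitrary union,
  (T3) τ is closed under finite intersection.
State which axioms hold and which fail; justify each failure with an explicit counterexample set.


τ IS a topology on X.

Axiom (T1): ∅ ∈ τ? Yes; X ∈ τ? Yes.
Axiom (T2/T3): check pairwise unions and intersections of members of τ.
All pairwise intersections and unions checked — each lies in τ. Therefore τ satisfies (T1), (T2), (T3): it IS a topology on X.


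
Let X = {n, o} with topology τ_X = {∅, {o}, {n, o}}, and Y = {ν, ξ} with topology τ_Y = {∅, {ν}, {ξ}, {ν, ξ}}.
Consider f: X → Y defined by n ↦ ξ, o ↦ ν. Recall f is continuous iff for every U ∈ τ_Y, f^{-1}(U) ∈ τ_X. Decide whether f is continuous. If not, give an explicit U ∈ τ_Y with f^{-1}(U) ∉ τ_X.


f is NOT continuous.

Compute f^{-1}(U) for each U ∈ τ_Y:
  U = ∅: f^{-1}(U) = ∅ ∈ τ_X ✓.
  U = {ν}: f^{-1}(U) = {o} ∈ τ_X ✓.
  U = {ξ}: f^{-1}(U) = {n} ∉ τ_X ✗.
  U = {ν, ξ}: f^{-1}(U) = {n, o} ∈ τ_X ✓.
Found U = {ξ} with f^{-1}(U) = {n} not in τ_X. Therefore f is NOT continuous.


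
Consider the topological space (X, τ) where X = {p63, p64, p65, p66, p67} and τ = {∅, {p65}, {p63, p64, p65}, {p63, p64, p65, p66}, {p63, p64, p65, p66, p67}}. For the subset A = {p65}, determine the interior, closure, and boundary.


int(A) = {p65}, cl(A) = {p63, p64, p65, p66, p67}, ∂A = {p63, p64, p66, p67}.

Closed sets in (X, τ) are complements of opens:
  closed(X, τ) = {∅, {p67}, {p66, p67}, {p63, p64, p66, p67}, {p63, p64, p65, p66, p67}}.
int(A) = ⋃ {U ∈ τ : U ⊆ A}. Opens contained in A: ∅, {p65}.
Taking the union of these: int(A) = {p65}.
cl(A) = ⋂ {C closed : A ⊆ C}. Closed sets containing A: {p63, p64, p65, p66, p67}.
Intersecting these: cl(A) = {p63, p64, p65, p66, p67}.
∂A = cl(A) ∖ int(A) = {p63, p64, p65, p66, p67} ∖ {p65} = {p63, p64, p66, p67}.


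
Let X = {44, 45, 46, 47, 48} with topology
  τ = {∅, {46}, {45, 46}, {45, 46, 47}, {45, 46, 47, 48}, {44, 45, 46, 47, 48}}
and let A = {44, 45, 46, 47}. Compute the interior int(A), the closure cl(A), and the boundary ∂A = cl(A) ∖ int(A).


int(A) = {45, 46, 47}, cl(A) = {44, 45, 46, 47, 48}, ∂A = {44, 48}.

Closed sets in (X, τ) are complements of opens:
  closed(X, τ) = {∅, {44}, {44, 48}, {44, 47, 48}, {44, 45, 47, 48}, {44, 45, 46, 47, 48}}.
int(A) = ⋃ {U ∈ τ : U ⊆ A}. Opens contained in A: ∅, {46}, {45, 46}, {45, 46, 47}.
Taking the union of these: int(A) = {45, 46, 47}.
cl(A) = ⋂ {C closed : A ⊆ C}. Closed sets containing A: {44, 45, 46, 47, 48}.
Intersecting these: cl(A) = {44, 45, 46, 47, 48}.
∂A = cl(A) ∖ int(A) = {44, 45, 46, 47, 48} ∖ {45, 46, 47} = {44, 48}.


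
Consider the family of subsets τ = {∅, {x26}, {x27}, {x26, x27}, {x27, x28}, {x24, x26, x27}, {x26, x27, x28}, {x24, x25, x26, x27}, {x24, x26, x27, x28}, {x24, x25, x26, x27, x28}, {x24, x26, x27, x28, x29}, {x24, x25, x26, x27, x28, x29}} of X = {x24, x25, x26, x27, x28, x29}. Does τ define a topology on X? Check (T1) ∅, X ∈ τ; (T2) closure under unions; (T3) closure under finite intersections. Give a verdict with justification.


τ IS a topology on X.

Axiom (T1): ∅ ∈ τ? Yes; X ∈ τ? Yes.
Axiom (T2/T3): check pairwise unions and intersections of members of τ.
All pairwise intersections and unions checked — each lies in τ. Therefore τ satisfies (T1), (T2), (T3): it IS a topology on X.


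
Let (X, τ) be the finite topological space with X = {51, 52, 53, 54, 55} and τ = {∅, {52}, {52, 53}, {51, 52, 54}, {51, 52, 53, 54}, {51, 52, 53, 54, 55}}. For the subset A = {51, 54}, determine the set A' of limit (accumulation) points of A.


A' = {51, 54, 55}

For each x ∈ X, list the open sets U ∈ τ with x ∈ U, then check whether U ∩ (A ∖ {x}) ≠ ∅ for every such U.
  x = 51: opens ∋ x are {51, 52, 54}, {51, 52, 53, 54}, {51, 52, 53, 54, 55}; each meets A ∖ {51}, so x IS a limit point.
  x = 52: open {52} ∋ x has {52} ∩ (A ∖ {52}) = ∅, so x is NOT a limit point.
  x = 53: open {52, 53} ∋ x has {52, 53} ∩ (A ∖ {53}) = ∅, so x is NOT a limit point.
  x = 54: opens ∋ x are {51, 52, 54}, {51, 52, 53, 54}, {51, 52, 53, 54, 55}; each meets A ∖ {54}, so x IS a limit point.
  x = 55: opens ∋ x are {51, 52, 53, 54, 55}; each meets A ∖ {55}, so x IS a limit point.
Collecting: A' = {51, 54, 55}.


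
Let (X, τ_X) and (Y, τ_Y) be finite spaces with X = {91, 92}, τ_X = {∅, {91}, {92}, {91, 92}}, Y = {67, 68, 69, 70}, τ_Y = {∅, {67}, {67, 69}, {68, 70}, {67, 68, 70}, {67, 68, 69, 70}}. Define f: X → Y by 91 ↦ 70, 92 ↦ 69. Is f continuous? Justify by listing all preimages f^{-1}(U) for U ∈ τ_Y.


f IS continuous.

Compute f^{-1}(U) for each U ∈ τ_Y:
  U = ∅: f^{-1}(U) = ∅ ∈ τ_X ✓.
  U = {67}: f^{-1}(U) = ∅ ∈ τ_X ✓.
  U = {67, 69}: f^{-1}(U) = {92} ∈ τ_X ✓.
  U = {68, 70}: f^{-1}(U) = {91} ∈ τ_X ✓.
  U = {67, 68, 70}: f^{-1}(U) = {91} ∈ τ_X ✓.
  U = {67, 68, 69, 70}: f^{-1}(U) = {91, 92} ∈ τ_X ✓.
Every preimage lies in τ_X, so f IS continuous.


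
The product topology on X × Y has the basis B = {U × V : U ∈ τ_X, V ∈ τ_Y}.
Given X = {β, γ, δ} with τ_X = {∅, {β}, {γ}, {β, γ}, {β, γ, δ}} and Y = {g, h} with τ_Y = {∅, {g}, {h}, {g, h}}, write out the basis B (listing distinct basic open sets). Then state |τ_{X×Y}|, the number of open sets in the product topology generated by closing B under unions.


Basis B = {∅ × ∅, {β} × {g}, {β} × {h}, {γ} × {g}, {γ} × {h}, {β} × {g, h}, {β, γ} × {g}, {β, γ} × {h}, {γ} × {g, h}, {β, γ, δ} × {g}, {β, γ, δ} × {h}, {β, γ} × {g, h}, {β, γ, δ} × {g, h}}; |τ_{X×Y}| = 25.

Enumerate products U × V with U ∈ τ_X, V ∈ τ_Y (deduplicated):
  ∅ × ∅ = {} (∅)
  {β} × {g} = {(β,g)}
  {β} × {h} = {(β,h)}
  {γ} × {g} = {(γ,g)}
  {γ} × {h} = {(γ,h)}
  {β} × {g, h} = {(β,g), (β,h)}
  {β, γ} × {g} = {(β,g), (γ,g)}
  {β, γ} × {h} = {(β,h), (γ,h)}
  {γ} × {g, h} = {(γ,g), (γ,h)}
  {β, γ, δ} × {g} = {(β,g), (γ,g), (δ,g)}
  {β, γ, δ} × {h} = {(β,h), (γ,h), (δ,h)}
  {β, γ} × {g, h} = {(β,g), (β,h), (γ,g), (γ,h)}
  {β, γ, δ} × {g, h} = {(β,g), (β,h), (γ,g), (γ,h), (δ,g), (δ,h)}
These 13 distinct sets form the basis B.
Close under arbitrary unions to get τ_{X×Y}; counting gives |τ_{X×Y}| = 25.


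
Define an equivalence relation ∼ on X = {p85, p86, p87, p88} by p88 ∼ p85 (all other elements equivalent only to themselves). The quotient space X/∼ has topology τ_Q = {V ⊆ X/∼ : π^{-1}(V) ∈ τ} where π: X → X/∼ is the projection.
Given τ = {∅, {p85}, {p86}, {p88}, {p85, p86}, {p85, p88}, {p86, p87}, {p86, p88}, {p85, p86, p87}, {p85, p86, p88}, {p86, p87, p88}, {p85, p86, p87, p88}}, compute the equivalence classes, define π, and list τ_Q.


X/∼ = {[p85=p88], [p86], [p87]}; |τ_Q| = 6.

Equivalence classes: [p85=p88], [p86], [p87].
Quotient map π: X → X/∼ sends p85 ↦ [p85=p88], p86 ↦ [p86], p87 ↦ [p87], p88 ↦ [p85=p88].
For each subset V ⊆ X/∼, compute π^{-1}(V) ⊆ X and check whether π^{-1}(V) ∈ τ. V is open in τ_Q iff π^{-1}(V) ∈ τ.
  V = {}: π^{-1}(V) = ∅ ∈ τ ✓.
  V = {[p85=p88]}: π^{-1}(V) = {p85, p88} ∈ τ ✓.
  V = {[p86]}: π^{-1}(V) = {p86} ∈ τ ✓.
  V = {[p85=p88], [p86]}: π^{-1}(V) = {p85, p86, p88} ∈ τ ✓.
  V = {[p87]}: π^{-1}(V) = {p87} ∉ τ ✗.
  V = {[p85=p88], [p87]}: π^{-1}(V) = {p85, p87, p88} ∉ τ ✗.
  V = {[p86], [p87]}: π^{-1}(V) = {p86, p87} ∈ τ ✓.
  V = {[p85=p88], [p86], [p87]}: π^{-1}(V) = {p85, p86, p87, p88} ∈ τ ✓.
Open sets in the quotient: τ_Q = {{}, {[p85=p88]}, {[p86]}, {[p85=p88], [p86]}, {[p86], [p87]}, {[p85=p88], [p86], [p87]}} (6 elements).


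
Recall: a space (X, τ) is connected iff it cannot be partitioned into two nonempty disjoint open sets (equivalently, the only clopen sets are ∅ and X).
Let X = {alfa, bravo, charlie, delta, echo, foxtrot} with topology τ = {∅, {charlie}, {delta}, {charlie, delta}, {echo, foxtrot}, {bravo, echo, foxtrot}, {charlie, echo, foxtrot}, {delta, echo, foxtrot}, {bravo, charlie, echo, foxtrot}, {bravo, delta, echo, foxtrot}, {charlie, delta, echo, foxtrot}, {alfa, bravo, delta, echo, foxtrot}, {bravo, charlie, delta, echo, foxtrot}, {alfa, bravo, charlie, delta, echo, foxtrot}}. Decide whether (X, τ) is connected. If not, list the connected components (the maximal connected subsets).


(X, τ) is disconnected; components = [{charlie}, {alfa, bravo, delta, echo, foxtrot}].

Find clopen sets (U ∈ τ with X ∖ U ∈ τ):
  U = ∅, X ∖ U = {alfa, bravo, charlie, delta, echo, foxtrot} — both open, so U is clopen.
  U = {charlie}, X ∖ U = {alfa, bravo, delta, echo, foxtrot} — both open, so U is clopen.
  U = {alfa, bravo, delta, echo, foxtrot}, X ∖ U = {charlie} — both open, so U is clopen.
  U = {alfa, bravo, charlie, delta, echo, foxtrot}, X ∖ U = ∅ — both open, so U is clopen.
Nontrivial clopen(s) exist: e.g. {alfa, bravo, delta, echo, foxtrot}. So (X, τ) is disconnected.
Compute connected components by grouping points that agree on all clopens:
  component: {charlie}
  component: {alfa, bravo, delta, echo, foxtrot}


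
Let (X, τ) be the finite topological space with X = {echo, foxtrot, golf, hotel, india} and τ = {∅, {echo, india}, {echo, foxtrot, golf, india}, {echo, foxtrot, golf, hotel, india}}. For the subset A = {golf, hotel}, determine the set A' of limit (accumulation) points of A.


A' = {foxtrot, hotel}

For each x ∈ X, list the open sets U ∈ τ with x ∈ U, then check whether U ∩ (A ∖ {x}) ≠ ∅ for every such U.
  x = echo: open {echo, india} ∋ x has {echo, india} ∩ (A ∖ {echo}) = ∅, so x is NOT a limit point.
  x = foxtrot: opens ∋ x are {echo, foxtrot, golf, india}, {echo, foxtrot, golf, hotel, india}; each meets A ∖ {foxtrot}, so x IS a limit point.
  x = golf: open {echo, foxtrot, golf, india} ∋ x has {echo, foxtrot, golf, india} ∩ (A ∖ {golf}) = ∅, so x is NOT a limit point.
  x = hotel: opens ∋ x are {echo, foxtrot, golf, hotel, india}; each meets A ∖ {hotel}, so x IS a limit point.
  x = india: open {echo, india} ∋ x has {echo, india} ∩ (A ∖ {india}) = ∅, so x is NOT a limit point.
Collecting: A' = {foxtrot, hotel}.


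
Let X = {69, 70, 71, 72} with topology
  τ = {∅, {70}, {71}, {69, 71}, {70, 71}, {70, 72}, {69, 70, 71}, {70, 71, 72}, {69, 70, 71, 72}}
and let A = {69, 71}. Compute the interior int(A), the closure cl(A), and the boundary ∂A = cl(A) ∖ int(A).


int(A) = {69, 71}, cl(A) = {69, 71}, ∂A = ∅.

Closed sets in (X, τ) are complements of opens:
  closed(X, τ) = {∅, {69}, {72}, {69, 71}, {69, 72}, {70, 72}, {69, 70, 72}, {69, 71, 72}, {69, 70, 71, 72}}.
int(A) = ⋃ {U ∈ τ : U ⊆ A}. Opens contained in A: ∅, {71}, {69, 71}.
Taking the union of these: int(A) = {69, 71}.
cl(A) = ⋂ {C closed : A ⊆ C}. Closed sets containing A: {69, 71}, {69, 71, 72}, {69, 70, 71, 72}.
Intersecting these: cl(A) = {69, 71}.
∂A = cl(A) ∖ int(A) = {69, 71} ∖ {69, 71} = ∅.


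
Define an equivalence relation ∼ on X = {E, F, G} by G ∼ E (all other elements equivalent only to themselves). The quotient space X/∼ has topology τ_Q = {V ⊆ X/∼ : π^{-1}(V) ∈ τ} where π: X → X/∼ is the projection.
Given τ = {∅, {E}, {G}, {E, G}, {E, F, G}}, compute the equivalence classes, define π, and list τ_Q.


X/∼ = {[E=G], [F]}; |τ_Q| = 3.

Equivalence classes: [E=G], [F].
Quotient map π: X → X/∼ sends E ↦ [E=G], F ↦ [F], G ↦ [E=G].
For each subset V ⊆ X/∼, compute π^{-1}(V) ⊆ X and check whether π^{-1}(V) ∈ τ. V is open in τ_Q iff π^{-1}(V) ∈ τ.
  V = {}: π^{-1}(V) = ∅ ∈ τ ✓.
  V = {[E=G]}: π^{-1}(V) = {E, G} ∈ τ ✓.
  V = {[F]}: π^{-1}(V) = {F} ∉ τ ✗.
  V = {[E=G], [F]}: π^{-1}(V) = {E, F, G} ∈ τ ✓.
Open sets in the quotient: τ_Q = {{}, {[E=G]}, {[E=G], [F]}} (3 elements).


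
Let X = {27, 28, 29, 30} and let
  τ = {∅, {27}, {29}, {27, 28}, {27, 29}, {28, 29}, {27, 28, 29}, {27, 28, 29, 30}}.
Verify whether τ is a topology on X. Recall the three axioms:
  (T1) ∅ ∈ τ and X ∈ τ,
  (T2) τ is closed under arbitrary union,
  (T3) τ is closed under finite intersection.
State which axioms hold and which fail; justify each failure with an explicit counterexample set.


τ is NOT a topology on X.

Axiom (T1): ∅ ∈ τ? Yes; X ∈ τ? Yes.
Axiom (T2/T3): check pairwise unions and intersections of members of τ.
Counterexample for (T3): {27, 28} ∩ {28, 29} = {28} ∉ τ. Therefore τ is NOT a topology.


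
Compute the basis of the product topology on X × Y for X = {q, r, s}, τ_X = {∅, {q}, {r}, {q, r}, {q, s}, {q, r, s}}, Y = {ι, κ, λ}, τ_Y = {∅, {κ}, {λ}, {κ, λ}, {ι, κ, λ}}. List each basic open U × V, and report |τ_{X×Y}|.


Basis B = {∅ × ∅, {q} × {κ}, {q} × {λ}, {r} × {κ}, {r} × {λ}, {q} × {κ, λ}, {q, r} × {κ}, {q, s} × {κ}, {q, r} × {λ}, {q, s} × {λ}, {r} × {κ, λ}, {q} × {ι, κ, λ}, {q, r, s} × {κ}, {q, r, s} × {λ}, {r} × {ι, κ, λ}, {q, r} × {κ, λ}, {q, s} × {κ, λ}, {q, r} × {ι, κ, λ}, {q, s} × {ι, κ, λ}, {q, r, s} × {κ, λ}, {q, r, s} × {ι, κ, λ}}; |τ_{X×Y}| = 70.

Enumerate products U × V with U ∈ τ_X, V ∈ τ_Y (deduplicated):
  ∅ × ∅ = {} (∅)
  {q} × {κ} = {(q,κ)}
  {q} × {λ} = {(q,λ)}
  {r} × {κ} = {(r,κ)}
  {r} × {λ} = {(r,λ)}
  {q} × {κ, λ} = {(q,κ), (q,λ)}
  {q, r} × {κ} = {(q,κ), (r,κ)}
  {q, s} × {κ} = {(q,κ), (s,κ)}
  {q, r} × {λ} = {(q,λ), (r,λ)}
  {q, s} × {λ} = {(q,λ), (s,λ)}
  {r} × {κ, λ} = {(r,κ), (r,λ)}
  {q} × {ι, κ, λ} = {(q,ι), (q,κ), (q,λ)}
  {q, r, s} × {κ} = {(q,κ), (r,κ), (s,κ)}
  {q, r, s} × {λ} = {(q,λ), (r,λ), (s,λ)}
  {r} × {ι, κ, λ} = {(r,ι), (r,κ), (r,λ)}
  {q, r} × {κ, λ} = {(q,κ), (q,λ), (r,κ), (r,λ)}
  {q, s} × {κ, λ} = {(q,κ), (q,λ), (s,κ), (s,λ)}
  {q, r} × {ι, κ, λ} = {(q,ι), (q,κ), (q,λ), (r,ι), (r,κ), (r,λ)}
  {q, s} × {ι, κ, λ} = {(q,ι), (q,κ), (q,λ), (s,ι), (s,κ), (s,λ)}
  {q, r, s} × {κ, λ} = {(q,κ), (q,λ), (r,κ), (r,λ), (s,κ), (s,λ)}
  {q, r, s} × {ι, κ, λ} = {(q,ι), (q,κ), (q,λ), (r,ι), (r,κ), (r,λ), (s,ι), (s,κ), (s,λ)}
These 21 distinct sets form the basis B.
Close under arbitrary unions to get τ_{X×Y}; counting gives |τ_{X×Y}| = 70.


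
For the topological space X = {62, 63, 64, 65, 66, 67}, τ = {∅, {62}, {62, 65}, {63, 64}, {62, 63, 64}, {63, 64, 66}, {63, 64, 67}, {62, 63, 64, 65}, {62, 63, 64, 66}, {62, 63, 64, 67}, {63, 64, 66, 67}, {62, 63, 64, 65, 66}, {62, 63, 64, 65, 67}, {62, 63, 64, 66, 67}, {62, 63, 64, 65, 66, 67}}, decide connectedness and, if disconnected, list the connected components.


(X, τ) is disconnected; components = [{62, 65}, {63, 64, 66, 67}].

Find clopen sets (U ∈ τ with X ∖ U ∈ τ):
  U = ∅, X ∖ U = {62, 63, 64, 65, 66, 67} — both open, so U is clopen.
  U = {62, 65}, X ∖ U = {63, 64, 66, 67} — both open, so U is clopen.
  U = {63, 64, 66, 67}, X ∖ U = {62, 65} — both open, so U is clopen.
  U = {62, 63, 64, 65, 66, 67}, X ∖ U = ∅ — both open, so U is clopen.
Nontrivial clopen(s) exist: e.g. {62, 65}. So (X, τ) is disconnected.
Compute connected components by grouping points that agree on all clopens:
  component: {62, 65}
  component: {63, 64, 66, 67}


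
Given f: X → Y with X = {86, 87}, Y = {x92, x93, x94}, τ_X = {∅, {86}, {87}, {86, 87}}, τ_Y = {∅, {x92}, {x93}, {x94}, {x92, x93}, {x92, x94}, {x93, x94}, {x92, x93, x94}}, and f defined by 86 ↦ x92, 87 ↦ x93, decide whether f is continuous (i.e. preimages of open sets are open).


f IS continuous.

Compute f^{-1}(U) for each U ∈ τ_Y:
  U = ∅: f^{-1}(U) = ∅ ∈ τ_X ✓.
  U = {x92}: f^{-1}(U) = {86} ∈ τ_X ✓.
  U = {x93}: f^{-1}(U) = {87} ∈ τ_X ✓.
  U = {x94}: f^{-1}(U) = ∅ ∈ τ_X ✓.
  U = {x92, x93}: f^{-1}(U) = {86, 87} ∈ τ_X ✓.
  U = {x92, x94}: f^{-1}(U) = {86} ∈ τ_X ✓.
  U = {x93, x94}: f^{-1}(U) = {87} ∈ τ_X ✓.
  U = {x92, x93, x94}: f^{-1}(U) = {86, 87} ∈ τ_X ✓.
Every preimage lies in τ_X, so f IS continuous.
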